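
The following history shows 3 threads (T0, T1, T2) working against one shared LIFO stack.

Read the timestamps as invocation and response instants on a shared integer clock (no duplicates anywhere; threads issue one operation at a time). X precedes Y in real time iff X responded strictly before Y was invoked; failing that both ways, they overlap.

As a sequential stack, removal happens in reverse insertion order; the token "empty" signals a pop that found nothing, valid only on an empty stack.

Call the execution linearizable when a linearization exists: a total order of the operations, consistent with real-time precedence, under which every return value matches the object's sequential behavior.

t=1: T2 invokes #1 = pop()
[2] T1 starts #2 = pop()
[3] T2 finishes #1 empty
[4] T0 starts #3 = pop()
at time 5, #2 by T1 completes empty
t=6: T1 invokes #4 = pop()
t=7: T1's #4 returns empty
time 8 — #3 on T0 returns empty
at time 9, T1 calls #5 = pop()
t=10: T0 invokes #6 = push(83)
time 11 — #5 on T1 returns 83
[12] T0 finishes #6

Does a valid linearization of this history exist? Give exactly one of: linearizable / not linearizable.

linearizable

one valid linearization: #1, #2, #3, #4, #6, #5
1. #1 pop() → empty, leaving stack <>
2. #2 pop() → empty, leaving stack <>
3. #3 pop() → empty, leaving stack <>
4. #4 pop() → empty, leaving stack <>
5. #6 push(83), leaving stack <83>
6. #5 pop() → 83, leaving stack <>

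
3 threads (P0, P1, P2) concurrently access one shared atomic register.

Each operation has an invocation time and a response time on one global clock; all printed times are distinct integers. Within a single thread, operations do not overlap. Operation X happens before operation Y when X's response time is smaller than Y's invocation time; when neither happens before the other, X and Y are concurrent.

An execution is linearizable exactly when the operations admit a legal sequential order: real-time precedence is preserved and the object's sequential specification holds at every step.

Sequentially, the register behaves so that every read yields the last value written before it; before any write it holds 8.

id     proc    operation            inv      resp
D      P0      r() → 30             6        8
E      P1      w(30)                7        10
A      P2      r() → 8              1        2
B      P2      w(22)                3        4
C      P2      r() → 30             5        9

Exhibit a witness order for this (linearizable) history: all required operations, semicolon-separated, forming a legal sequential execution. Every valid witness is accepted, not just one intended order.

A; B; E; C; D

step 1: A r() → 8 — value 8
step 2: B w(22) — value 22
step 3: E w(30) — value 30
step 4: C r() → 30 — value 30
step 5: D r() → 30 — value 30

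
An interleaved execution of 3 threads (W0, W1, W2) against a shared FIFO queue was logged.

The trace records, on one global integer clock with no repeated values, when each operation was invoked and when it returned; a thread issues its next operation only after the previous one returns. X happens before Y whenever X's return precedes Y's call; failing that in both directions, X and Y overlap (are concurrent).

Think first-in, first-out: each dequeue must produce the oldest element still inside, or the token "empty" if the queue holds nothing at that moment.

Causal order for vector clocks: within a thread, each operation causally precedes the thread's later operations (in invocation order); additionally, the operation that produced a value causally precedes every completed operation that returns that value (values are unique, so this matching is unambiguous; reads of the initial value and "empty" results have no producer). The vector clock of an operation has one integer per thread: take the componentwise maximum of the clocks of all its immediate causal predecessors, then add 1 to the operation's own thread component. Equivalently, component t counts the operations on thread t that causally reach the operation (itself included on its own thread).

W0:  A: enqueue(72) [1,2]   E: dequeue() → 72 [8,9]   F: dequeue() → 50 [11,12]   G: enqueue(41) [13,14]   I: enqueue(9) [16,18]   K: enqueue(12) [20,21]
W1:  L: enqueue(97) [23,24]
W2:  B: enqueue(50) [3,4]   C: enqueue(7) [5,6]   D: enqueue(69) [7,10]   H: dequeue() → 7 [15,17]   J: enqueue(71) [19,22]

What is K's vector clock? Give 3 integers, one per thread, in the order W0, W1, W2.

(6, 0, 1)

no predecessors for B (invoked 3): W2 increments from zero → (0, 0, 1)
no predecessors for L (invoked 23): W1 increments from zero → (0, 1, 0)
no predecessors for A (invoked 1): W0 increments from zero → (1, 0, 0)
invoked at 5, C merges VC(B)=(0, 0, 1) and bumps W2's slot → (0, 0, 2)
invoked at 8, E merges VC(A)=(1, 0, 0) and bumps W0's slot → (2, 0, 0)
invoked at 7, D merges VC(C)=(0, 0, 2) and bumps W2's slot → (0, 0, 3)
invoked at 15, H merges VC(C)=(0, 0, 2), VC(D)=(0, 0, 3) and bumps W2's slot → (0, 0, 4)
invoked at 11, F merges VC(B)=(0, 0, 1), VC(E)=(2, 0, 0) and bumps W0's slot → (3, 0, 1)
invoked at 19, J merges VC(H)=(0, 0, 4) and bumps W2's slot → (0, 0, 5)
invoked at 13, G merges VC(F)=(3, 0, 1) and bumps W0's slot → (4, 0, 1)
invoked at 16, I merges VC(G)=(4, 0, 1) and bumps W0's slot → (5, 0, 1)
invoked at 20, K merges VC(I)=(5, 0, 1) and bumps W0's slot → (6, 0, 1)
target: VC(K) = (6, 0, 1)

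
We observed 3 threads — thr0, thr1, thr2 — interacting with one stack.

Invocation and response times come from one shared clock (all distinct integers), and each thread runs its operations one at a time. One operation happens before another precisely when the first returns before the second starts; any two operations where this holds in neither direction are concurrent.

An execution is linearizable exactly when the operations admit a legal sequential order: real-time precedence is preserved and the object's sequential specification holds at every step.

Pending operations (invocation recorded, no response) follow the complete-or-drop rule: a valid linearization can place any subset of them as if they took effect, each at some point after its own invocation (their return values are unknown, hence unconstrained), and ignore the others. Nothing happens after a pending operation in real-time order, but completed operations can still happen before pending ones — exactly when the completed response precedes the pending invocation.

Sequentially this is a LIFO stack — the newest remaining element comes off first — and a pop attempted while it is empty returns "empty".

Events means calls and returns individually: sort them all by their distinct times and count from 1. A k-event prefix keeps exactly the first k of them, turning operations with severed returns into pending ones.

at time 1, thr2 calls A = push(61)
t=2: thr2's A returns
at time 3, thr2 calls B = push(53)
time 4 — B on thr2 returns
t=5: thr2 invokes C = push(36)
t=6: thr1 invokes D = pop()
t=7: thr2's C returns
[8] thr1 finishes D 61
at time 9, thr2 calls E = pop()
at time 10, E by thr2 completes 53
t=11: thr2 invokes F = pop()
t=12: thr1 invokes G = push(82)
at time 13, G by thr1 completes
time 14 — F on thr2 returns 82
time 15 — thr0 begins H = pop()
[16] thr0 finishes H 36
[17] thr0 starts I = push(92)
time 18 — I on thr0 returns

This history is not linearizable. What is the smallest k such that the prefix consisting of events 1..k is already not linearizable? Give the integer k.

8

events 1..7 are linearizable, e.g. via A, B, C:
step 1: A push(61) — stack <61>
step 2: B push(53) — stack <61,53>
step 3: C push(36) — stack <61,53,36>
once event 8 joins (D's response, time 8), exhaustive search finds no witness
sample order A, B, C, D stalls at step 4 — D pop() → 61 has no legal effect
sample order A, B, D, C stalls at step 3 — D pop() → 61 has no legal effect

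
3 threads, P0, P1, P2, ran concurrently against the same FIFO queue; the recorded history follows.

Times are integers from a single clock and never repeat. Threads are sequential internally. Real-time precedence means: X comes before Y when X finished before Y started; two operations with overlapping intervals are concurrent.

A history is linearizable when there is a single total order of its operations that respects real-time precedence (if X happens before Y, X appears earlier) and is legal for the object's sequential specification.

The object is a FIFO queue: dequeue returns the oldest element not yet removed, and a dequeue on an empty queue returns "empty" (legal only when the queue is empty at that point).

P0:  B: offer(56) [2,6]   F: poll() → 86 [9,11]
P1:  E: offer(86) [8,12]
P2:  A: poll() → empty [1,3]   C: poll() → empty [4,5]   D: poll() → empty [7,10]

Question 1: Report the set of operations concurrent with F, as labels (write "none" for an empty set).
concurrent with F ([9,11]): every op whose interval crosses 9..11
A [1,3]: before
B [2,6]: before
C [4,5]: before
D [7,10]: concurrent
E [8,12]: concurrent

D, E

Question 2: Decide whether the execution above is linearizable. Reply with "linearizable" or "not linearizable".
events 1..10 are fine; event 11 — the response of F at time 11 — makes the prefix non-linearizable
checked exhaustively: 6 real-time-consistent orders of 5 completed operations, zero legal FIFO queue replays
including or dropping the 1 pending operation (E) in any combination fails
for example A, B, C, D, F (pending dropped) fails at step 3: C poll() → empty is not legal there
for example A, B, C, F, D (pending dropped) fails at step 3: C poll() → empty is not legal there

not linearizable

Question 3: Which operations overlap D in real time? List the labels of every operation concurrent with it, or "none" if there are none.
D spans [7,10]: anything still running between times 7 and 10 counts as concurrent
A [1,3]: before
B [2,6]: before
C [4,5]: before
E [8,12]: concurrent
F [9,11]: concurrent

E, F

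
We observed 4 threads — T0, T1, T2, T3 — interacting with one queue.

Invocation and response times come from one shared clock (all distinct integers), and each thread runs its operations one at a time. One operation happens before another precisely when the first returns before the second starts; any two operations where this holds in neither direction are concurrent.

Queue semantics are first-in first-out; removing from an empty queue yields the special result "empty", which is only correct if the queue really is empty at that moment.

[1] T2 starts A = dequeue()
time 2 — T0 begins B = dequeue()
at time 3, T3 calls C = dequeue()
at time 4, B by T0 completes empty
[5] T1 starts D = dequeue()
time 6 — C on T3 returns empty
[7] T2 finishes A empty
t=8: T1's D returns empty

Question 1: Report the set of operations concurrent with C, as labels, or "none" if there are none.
A, B, D

C spans [3,6]; an op avoiding the whole window 3..6 is ordered, any other is concurrent
A [1,7]: concurrent
B [2,4]: concurrent
D [5,8]: concurrent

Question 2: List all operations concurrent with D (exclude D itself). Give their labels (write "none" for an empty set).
A, C

D spans [5,8]: anything still running between times 5 and 8 counts as concurrent
A [1,7]: concurrent
B [2,4]: before
C [3,6]: concurrent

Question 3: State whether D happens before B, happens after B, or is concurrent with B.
after

D spans [5,8], B spans [2,4]
resp(B)=4 < inv(D)=5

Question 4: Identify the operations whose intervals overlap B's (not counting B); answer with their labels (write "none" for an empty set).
A, C

overlap test against B [2,4]: concurrent iff the interval meets 2..4
A [1,7]: concurrent
C [3,6]: concurrent
D [5,8]: after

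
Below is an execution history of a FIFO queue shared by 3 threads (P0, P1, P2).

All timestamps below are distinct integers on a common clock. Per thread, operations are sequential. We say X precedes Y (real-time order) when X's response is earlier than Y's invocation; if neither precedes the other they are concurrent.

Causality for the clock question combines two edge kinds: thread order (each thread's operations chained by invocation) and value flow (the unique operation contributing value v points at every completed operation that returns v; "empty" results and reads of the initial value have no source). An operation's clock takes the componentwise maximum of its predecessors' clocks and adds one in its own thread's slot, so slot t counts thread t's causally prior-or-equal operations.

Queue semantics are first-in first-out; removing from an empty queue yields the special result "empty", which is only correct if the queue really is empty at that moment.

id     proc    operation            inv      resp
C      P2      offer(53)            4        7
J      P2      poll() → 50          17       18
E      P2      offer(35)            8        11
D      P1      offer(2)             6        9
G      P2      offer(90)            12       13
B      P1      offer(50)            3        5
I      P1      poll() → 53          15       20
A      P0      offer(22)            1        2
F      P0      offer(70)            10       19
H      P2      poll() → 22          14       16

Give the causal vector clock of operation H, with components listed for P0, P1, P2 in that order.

(1, 0, 4)

root op C, invoked 4: fresh clock plus P2's own tick → (0, 0, 1)
root op B, invoked 3: fresh clock plus P1's own tick → (0, 1, 0)
root op A, invoked 1: fresh clock plus P0's own tick → (1, 0, 0)
E, invoked 8, takes VC(C)=(0, 0, 1) under max, adds 1 for P2 → (0, 0, 2)
D, invoked 6, takes VC(B)=(0, 1, 0) under max, adds 1 for P1 → (0, 2, 0)
F, invoked 10, takes VC(A)=(1, 0, 0) under max, adds 1 for P0 → (2, 0, 0)
G, invoked 12, takes VC(E)=(0, 0, 2) under max, adds 1 for P2 → (0, 0, 3)
I, invoked 15, takes VC(C)=(0, 0, 1), VC(D)=(0, 2, 0) under max, adds 1 for P1 → (0, 3, 1)
H, invoked 14, takes VC(A)=(1, 0, 0), VC(G)=(0, 0, 3) under max, adds 1 for P2 → (1, 0, 4)
J, invoked 17, takes VC(B)=(0, 1, 0), VC(H)=(1, 0, 4) under max, adds 1 for P2 → (1, 1, 5)
target: VC(H) = (1, 0, 4)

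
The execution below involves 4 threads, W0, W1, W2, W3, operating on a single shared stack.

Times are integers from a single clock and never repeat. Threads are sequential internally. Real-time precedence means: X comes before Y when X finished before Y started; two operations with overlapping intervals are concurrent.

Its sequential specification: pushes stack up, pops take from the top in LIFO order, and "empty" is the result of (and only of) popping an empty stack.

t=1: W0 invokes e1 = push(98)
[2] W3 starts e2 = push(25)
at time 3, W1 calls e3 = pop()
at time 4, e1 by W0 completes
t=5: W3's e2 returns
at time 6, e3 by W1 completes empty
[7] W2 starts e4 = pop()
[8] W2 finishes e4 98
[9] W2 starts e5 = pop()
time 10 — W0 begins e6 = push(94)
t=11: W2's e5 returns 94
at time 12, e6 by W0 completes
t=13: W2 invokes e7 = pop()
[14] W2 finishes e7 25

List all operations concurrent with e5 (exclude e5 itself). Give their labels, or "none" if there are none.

e6

e5 runs from 9 to 11; window-overlapping ops are concurrent
e1 [1,4]: before
e2 [2,5]: before
e3 [3,6]: before
e4 [7,8]: before
e6 [10,12]: concurrent
e7 [13,14]: after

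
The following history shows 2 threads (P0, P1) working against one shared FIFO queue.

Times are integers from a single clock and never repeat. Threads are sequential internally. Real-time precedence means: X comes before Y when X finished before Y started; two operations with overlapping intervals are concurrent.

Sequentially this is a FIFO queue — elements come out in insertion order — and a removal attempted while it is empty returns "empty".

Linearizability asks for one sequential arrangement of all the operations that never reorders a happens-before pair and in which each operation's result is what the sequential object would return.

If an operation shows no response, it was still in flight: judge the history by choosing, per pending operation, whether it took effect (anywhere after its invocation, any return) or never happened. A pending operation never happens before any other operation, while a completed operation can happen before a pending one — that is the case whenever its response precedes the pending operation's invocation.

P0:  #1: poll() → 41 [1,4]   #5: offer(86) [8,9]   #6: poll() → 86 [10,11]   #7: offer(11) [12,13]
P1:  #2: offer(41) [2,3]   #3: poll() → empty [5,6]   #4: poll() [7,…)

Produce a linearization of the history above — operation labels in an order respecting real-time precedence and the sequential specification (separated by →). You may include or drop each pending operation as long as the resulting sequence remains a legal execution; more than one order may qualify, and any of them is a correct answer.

#2 → #1 → #3 → #4 → #5 → #6 → #7

1. #2 offer(41), leaving queue <41>
2. #1 poll() → 41, leaving queue <>
3. #3 poll() → empty, leaving queue <>
4. #4 poll() (pending, included), leaving queue <>
5. #5 offer(86), leaving queue <86>
6. #6 poll() → 86, leaving queue <>
7. #7 offer(11), leaving queue <11>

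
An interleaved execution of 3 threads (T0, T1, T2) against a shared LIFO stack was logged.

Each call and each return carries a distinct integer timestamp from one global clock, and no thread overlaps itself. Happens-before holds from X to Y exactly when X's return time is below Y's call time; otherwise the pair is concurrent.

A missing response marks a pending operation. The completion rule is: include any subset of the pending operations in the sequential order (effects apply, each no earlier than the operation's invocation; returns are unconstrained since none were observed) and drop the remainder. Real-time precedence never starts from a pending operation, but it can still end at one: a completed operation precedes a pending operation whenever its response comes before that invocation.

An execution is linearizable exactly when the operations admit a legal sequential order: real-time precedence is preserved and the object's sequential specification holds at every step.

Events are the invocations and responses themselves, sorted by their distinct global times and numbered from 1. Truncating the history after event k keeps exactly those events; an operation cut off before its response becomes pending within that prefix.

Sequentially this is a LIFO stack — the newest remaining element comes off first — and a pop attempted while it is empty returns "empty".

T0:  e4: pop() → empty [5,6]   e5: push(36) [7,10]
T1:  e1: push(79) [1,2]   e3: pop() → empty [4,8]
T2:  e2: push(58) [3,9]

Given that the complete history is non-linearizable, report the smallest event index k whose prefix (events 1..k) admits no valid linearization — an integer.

8

a valid linearization of events 1..7 exists, for instance e1, e3, e4:
step 1: e1 push(79) — stack <79>
step 2: e3 pop() (pending, included) — stack <>
step 3: e4 pop() → empty — stack <>
adding event 8 (e3 responds at 8) leaves no legal real-time order
include/drop combinations of the 2 pending operations (e2, e5) were all tried; none helps
e.g. e1, e3, e4 (pending dropped): illegal at step 2, since e3 pop() → empty cannot apply there
e.g. e1, e4, e3 (pending dropped): illegal at step 2, since e4 pop() → empty cannot apply there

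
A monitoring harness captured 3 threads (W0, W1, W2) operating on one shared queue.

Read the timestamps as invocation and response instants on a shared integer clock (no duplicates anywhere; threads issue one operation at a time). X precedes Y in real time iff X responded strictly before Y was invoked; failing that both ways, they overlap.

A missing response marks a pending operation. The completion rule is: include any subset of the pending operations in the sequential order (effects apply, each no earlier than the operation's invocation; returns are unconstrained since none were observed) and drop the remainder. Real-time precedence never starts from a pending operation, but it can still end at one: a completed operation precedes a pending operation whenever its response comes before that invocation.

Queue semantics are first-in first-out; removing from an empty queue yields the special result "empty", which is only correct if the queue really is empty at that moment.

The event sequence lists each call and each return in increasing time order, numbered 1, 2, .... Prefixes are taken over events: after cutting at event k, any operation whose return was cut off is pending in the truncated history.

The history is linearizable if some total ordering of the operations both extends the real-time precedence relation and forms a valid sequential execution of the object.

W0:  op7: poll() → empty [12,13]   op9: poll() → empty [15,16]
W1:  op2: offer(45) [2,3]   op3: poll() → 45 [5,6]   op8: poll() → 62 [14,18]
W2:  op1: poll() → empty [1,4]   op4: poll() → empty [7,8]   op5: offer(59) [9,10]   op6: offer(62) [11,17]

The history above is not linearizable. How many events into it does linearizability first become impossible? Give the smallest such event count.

13

events 1..12 are linearizable; a witness order is op1, op2, op3, op4, op5:
1. op1 poll() → empty, leaving queue <>
2. op2 offer(45), leaving queue <45>
3. op3 poll() → 45, leaving queue <>
4. op4 poll() → empty, leaving queue <>
5. op5 offer(59), leaving queue <59>
at event 13 (op7's time-13 response) nothing linearizes any more
including or dropping the 1 pending operation (op6) in any combination fails
for example op1, op2, op3, op4, op5, op7 (pending dropped) fails at step 6: op7 poll() → empty is not legal there
for example op2, op1, op3, op4, op5, op7 (pending dropped) fails at step 2: op1 poll() → empty is not legal there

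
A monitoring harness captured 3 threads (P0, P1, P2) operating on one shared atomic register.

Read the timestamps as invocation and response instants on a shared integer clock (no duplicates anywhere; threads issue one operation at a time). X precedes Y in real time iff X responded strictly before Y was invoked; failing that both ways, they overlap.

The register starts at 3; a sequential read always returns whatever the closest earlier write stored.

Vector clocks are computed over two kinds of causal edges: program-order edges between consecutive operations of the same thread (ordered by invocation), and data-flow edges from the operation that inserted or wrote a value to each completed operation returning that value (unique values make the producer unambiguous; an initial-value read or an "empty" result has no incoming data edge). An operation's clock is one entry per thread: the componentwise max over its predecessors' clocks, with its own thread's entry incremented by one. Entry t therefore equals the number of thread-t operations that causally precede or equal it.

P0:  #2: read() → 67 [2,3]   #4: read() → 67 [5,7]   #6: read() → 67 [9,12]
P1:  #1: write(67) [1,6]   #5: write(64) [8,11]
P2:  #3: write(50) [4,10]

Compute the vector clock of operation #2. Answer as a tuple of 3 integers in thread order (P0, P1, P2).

#3 (invocation 4): nothing precedes it; P2's component alone gives (0, 0, 1)
#1 (invocation 1): nothing precedes it; P1's component alone gives (0, 1, 0)
VC(#5, invoked at 8): max of VC(#1)=(0, 1, 0), then +1 on thread P1 → (0, 2, 0)
VC(#2, invoked at 2): max of VC(#1)=(0, 1, 0), then +1 on thread P0 → (1, 1, 0)
VC(#4, invoked at 5): max of VC(#1)=(0, 1, 0), VC(#2)=(1, 1, 0), then +1 on thread P0 → (2, 1, 0)
VC(#6, invoked at 9): max of VC(#1)=(0, 1, 0), VC(#4)=(2, 1, 0), then +1 on thread P0 → (3, 1, 0)
target: VC(#2) = (1, 1, 0)

(1, 1, 0)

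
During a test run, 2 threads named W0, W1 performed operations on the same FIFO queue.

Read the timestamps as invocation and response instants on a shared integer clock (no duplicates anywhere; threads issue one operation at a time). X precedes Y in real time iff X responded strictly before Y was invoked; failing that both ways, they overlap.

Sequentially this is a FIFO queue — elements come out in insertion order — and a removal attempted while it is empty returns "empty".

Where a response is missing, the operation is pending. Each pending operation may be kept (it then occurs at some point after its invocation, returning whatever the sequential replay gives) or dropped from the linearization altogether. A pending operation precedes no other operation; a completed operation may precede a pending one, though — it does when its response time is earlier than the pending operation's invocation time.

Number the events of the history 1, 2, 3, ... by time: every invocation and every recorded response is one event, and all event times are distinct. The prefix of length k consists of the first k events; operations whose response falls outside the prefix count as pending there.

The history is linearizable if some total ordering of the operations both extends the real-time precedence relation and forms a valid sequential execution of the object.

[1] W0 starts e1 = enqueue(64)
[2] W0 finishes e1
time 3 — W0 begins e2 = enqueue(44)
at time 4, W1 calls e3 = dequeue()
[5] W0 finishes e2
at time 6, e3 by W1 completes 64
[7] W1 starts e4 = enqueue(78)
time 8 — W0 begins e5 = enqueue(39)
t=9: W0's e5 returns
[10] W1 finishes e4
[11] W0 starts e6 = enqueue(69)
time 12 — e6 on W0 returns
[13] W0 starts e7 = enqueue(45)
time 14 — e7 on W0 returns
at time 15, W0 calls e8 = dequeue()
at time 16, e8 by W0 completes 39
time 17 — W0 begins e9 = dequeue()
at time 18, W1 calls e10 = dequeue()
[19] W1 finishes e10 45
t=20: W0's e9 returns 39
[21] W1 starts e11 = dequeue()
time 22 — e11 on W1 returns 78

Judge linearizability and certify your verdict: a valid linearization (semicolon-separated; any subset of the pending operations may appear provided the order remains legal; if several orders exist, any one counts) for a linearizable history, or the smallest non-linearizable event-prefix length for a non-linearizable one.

not linearizable — minimal violating prefix: 16 events

already the first 16 events (up to e8's response at time 16) admit no linearization; the first 15 still do
all 4 real-time-respecting orders fail — 8 completed FIFO queue operations, no legal replay
for example e1, e2, e3, e4, e5, e6, e7, e8 fails at step 8: e8 dequeue() → 39 is not legal there
for example e1, e2, e3, e5, e4, e6, e7, e8 fails at step 8: e8 dequeue() → 39 is not legal there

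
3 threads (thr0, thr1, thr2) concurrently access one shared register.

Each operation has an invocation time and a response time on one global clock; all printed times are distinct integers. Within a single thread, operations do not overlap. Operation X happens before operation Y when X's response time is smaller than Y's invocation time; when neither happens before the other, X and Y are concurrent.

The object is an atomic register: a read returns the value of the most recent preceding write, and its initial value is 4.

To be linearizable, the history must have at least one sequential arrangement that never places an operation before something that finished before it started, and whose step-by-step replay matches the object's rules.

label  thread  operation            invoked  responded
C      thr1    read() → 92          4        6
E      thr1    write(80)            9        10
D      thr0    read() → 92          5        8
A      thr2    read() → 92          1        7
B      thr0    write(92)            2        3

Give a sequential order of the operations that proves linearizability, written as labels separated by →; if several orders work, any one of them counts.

B → A → C → D → E

after step 1 (B write(92)): value 92
after step 2 (A read() → 92): value 92
after step 3 (C read() → 92): value 92
after step 4 (D read() → 92): value 92
after step 5 (E write(80)): value 80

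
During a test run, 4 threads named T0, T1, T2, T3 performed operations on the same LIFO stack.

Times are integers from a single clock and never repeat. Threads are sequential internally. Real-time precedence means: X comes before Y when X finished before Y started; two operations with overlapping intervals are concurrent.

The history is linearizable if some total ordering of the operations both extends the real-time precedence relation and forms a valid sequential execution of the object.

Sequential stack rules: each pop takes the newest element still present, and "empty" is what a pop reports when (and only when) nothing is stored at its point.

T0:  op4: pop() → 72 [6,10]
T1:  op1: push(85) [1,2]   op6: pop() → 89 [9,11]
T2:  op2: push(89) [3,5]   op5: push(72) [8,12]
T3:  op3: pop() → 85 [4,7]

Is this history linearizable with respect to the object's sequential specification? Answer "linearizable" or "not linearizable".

linearizable

one valid linearization: op1, op3, op2, op5, op4, op6
after step 1 (op1 push(85)): stack <85>
after step 2 (op3 pop() → 85): stack <>
after step 3 (op2 push(89)): stack <89>
after step 4 (op5 push(72)): stack <89,72>
after step 5 (op4 pop() → 72): stack <89>
after step 6 (op6 pop() → 89): stack <>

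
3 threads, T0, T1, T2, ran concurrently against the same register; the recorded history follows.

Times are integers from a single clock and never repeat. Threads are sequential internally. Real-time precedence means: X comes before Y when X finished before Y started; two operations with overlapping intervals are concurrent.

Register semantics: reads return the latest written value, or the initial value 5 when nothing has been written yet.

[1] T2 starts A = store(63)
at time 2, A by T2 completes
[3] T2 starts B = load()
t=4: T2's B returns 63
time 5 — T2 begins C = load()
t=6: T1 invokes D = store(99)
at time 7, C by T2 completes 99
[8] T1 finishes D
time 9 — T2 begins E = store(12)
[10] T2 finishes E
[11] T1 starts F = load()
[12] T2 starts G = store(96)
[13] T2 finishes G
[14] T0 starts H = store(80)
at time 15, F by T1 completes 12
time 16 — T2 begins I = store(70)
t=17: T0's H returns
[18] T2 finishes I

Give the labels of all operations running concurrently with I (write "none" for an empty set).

H

I spans [16,18]; an op avoiding the whole window 16..18 is ordered, any other is concurrent
A [1,2]: before
B [3,4]: before
C [5,7]: before
D [6,8]: before
E [9,10]: before
F [11,15]: before
G [12,13]: before
H [14,17]: concurrent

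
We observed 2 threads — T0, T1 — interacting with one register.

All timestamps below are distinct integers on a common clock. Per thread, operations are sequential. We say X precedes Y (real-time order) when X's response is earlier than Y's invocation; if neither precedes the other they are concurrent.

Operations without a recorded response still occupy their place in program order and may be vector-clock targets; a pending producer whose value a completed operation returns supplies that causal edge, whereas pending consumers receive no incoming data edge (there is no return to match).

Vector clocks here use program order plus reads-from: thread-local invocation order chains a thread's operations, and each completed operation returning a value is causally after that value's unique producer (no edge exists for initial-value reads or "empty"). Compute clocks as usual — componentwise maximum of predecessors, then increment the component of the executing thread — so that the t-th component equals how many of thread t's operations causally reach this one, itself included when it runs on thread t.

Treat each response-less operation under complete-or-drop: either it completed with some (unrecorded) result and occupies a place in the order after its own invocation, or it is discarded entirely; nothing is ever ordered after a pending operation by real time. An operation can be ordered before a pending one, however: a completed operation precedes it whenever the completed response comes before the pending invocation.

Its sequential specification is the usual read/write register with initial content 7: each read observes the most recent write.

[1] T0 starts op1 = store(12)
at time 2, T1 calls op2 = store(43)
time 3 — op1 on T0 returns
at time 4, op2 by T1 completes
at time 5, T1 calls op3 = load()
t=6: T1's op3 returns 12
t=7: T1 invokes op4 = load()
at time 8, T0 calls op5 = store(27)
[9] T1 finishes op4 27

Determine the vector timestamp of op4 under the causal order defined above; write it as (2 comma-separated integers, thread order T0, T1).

(2, 3)

VC(op2, invoked at 2): no causal predecessors; +1 on T1 → (0, 1)
VC(op1, invoked at 1): no causal predecessors; +1 on T0 → (1, 0)
invoked at 8, op5 merges VC(op1)=(1, 0) and bumps T0's slot → (2, 0)
invoked at 5, op3 merges VC(op1)=(1, 0), VC(op2)=(0, 1) and bumps T1's slot → (1, 2)
invoked at 7, op4 merges VC(op3)=(1, 2), VC(op5)=(2, 0) and bumps T1's slot → (2, 3)
target: VC(op4) = (2, 3)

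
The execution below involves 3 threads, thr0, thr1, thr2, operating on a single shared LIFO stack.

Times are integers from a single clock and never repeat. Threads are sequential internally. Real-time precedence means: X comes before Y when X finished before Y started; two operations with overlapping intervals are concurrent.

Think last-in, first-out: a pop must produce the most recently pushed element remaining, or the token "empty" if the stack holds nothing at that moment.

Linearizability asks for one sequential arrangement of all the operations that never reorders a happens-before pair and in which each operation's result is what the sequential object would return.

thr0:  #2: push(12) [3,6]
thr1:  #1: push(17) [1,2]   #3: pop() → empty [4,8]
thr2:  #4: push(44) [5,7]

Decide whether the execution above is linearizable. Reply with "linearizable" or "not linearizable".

already the first 8 events (up to #3's response at time 8) admit no linearization; the first 7 still do
all 6 real-time-respecting orders fail — 4 completed LIFO stack operations, no legal replay
e.g. #1, #2, #3, #4: illegal at step 3, since #3 pop() → empty cannot apply there
e.g. #1, #2, #4, #3: illegal at step 4, since #3 pop() → empty cannot apply there

not linearizable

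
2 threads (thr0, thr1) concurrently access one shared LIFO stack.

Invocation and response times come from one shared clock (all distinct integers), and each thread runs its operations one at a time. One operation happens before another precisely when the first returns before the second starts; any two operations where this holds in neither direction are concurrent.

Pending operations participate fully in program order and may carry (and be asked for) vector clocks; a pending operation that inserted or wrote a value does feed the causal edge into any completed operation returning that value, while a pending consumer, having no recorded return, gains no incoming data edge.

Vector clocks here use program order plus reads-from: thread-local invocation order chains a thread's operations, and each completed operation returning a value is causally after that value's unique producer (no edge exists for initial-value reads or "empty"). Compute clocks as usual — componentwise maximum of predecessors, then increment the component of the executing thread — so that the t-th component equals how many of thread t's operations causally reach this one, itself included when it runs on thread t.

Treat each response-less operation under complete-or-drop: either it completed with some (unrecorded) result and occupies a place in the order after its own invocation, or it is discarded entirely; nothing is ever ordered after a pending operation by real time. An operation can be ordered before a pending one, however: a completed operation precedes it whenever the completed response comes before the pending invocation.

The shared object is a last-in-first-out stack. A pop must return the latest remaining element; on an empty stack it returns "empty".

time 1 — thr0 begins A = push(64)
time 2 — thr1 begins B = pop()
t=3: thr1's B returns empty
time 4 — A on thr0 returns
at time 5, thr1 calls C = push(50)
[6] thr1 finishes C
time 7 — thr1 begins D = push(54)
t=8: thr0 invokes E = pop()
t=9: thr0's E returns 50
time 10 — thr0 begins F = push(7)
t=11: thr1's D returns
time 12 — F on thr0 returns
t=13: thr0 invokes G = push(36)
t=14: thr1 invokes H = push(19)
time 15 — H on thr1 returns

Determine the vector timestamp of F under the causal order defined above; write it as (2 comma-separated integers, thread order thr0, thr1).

(3, 2)

invoked at 2, B has no predecessors; its own thr1 bump gives (0, 1)
invoked at 1, A has no predecessors; its own thr0 bump gives (1, 0)
invoked at 5, C merges VC(B)=(0, 1) and bumps thr1's slot → (0, 2)
invoked at 7, D merges VC(C)=(0, 2) and bumps thr1's slot → (0, 3)
invoked at 14, H merges VC(D)=(0, 3) and bumps thr1's slot → (0, 4)
invoked at 8, E merges VC(A)=(1, 0), VC(C)=(0, 2) and bumps thr0's slot → (2, 2)
invoked at 10, F merges VC(E)=(2, 2) and bumps thr0's slot → (3, 2)
invoked at 13, G merges VC(F)=(3, 2) and bumps thr0's slot → (4, 2)
target: VC(F) = (3, 2)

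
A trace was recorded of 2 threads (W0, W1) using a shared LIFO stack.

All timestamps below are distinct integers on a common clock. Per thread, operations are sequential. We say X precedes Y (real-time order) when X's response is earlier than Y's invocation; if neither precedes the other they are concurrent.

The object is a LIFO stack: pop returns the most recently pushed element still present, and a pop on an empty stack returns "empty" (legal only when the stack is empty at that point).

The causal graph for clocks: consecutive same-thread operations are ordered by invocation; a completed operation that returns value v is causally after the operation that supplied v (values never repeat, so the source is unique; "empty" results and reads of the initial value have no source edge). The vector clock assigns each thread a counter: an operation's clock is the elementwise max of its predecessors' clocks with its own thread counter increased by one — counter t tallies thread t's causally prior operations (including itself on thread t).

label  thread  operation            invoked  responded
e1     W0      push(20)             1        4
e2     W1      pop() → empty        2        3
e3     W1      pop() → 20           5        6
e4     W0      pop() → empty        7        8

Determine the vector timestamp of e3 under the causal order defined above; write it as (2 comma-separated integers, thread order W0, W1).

(1, 2)

VC(e2, invoked at 2): no causal predecessors; +1 on W1 → (0, 1)
VC(e1, invoked at 1): no causal predecessors; +1 on W0 → (1, 0)
invoked at 7, e4 merges VC(e1)=(1, 0) and bumps W0's slot → (2, 0)
invoked at 5, e3 merges VC(e1)=(1, 0), VC(e2)=(0, 1) and bumps W1's slot → (1, 2)
target: VC(e3) = (1, 2)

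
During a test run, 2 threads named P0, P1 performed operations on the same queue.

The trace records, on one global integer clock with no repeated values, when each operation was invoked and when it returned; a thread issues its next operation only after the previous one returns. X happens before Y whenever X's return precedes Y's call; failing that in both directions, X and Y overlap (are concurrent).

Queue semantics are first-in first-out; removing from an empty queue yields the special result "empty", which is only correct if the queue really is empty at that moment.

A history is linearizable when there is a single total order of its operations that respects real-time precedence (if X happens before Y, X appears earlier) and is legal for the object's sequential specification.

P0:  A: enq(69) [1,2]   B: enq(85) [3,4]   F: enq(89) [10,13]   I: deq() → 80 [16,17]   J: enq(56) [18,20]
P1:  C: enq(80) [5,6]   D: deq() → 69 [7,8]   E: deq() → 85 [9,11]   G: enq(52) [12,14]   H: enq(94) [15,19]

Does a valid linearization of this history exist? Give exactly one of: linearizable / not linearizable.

linearizable

a witness: A, B, C, D, E, F, G, H, I, J
step 1: A enq(69) — queue <69>
step 2: B enq(85) — queue <69,85>
step 3: C enq(80) — queue <69,85,80>
step 4: D deq() → 69 — queue <85,80>
step 5: E deq() → 85 — queue <80>
step 6: F enq(89) — queue <80,89>
step 7: G enq(52) — queue <80,89,52>
step 8: H enq(94) — queue <80,89,52,94>
step 9: I deq() → 80 — queue <89,52,94>
step 10: J enq(56) — queue <89,52,94,56>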